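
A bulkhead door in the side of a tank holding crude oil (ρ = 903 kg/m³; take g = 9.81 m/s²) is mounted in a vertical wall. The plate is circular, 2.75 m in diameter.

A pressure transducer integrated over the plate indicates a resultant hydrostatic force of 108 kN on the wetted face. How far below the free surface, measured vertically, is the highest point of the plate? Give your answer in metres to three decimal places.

γ = ρg = 903 × 9.81 / 1000 = 8.85843 kN/m³.
A = π(1.375)² = 5.93957 m².
From F = γ·h_c·A, the centroid depth is h_c = 108/(8.85843 × 5.93957) = 2.05264 m.
The centroid is at the centre, 1.375 m below the top of the plate, so the highest point sits at h_top = 2.05264 − 1.375 = 0.67764 m below the surface.

d_top ≈ 0.678 m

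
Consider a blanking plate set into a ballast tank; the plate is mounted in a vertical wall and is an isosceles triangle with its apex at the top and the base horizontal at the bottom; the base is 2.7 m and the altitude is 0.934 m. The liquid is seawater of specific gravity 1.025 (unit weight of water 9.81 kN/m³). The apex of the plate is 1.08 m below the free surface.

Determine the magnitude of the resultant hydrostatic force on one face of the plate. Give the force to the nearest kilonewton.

γ = 1.025 × 9.81 = 10.05525 kN/m³.
With the apex up, the centroid sits 2h/3 = 2 × 0.934/3 = 0.622667 m below the apex, so the centroid depth is h_c = 1.08 + 0.622667 = 1.70267 m.
A = ½ × 2.7 × 0.934 = 1.2609 m².
Resultant F = γ·h_c·A = 10.05525 × 1.70267 × 1.2609 = 21.5876 kN.

F ≈ 22 kN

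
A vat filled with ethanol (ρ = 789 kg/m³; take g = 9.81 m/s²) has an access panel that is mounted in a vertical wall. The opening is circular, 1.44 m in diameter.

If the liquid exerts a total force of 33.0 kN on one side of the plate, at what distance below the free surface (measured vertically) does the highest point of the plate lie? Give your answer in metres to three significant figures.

d_top ≈ 1.90 m

γ = ρg = 789 × 9.81 / 1000 = 7.74009 kN/m³.
A = π(0.72)² = 1.6286 m².
From F = γ·h_c·A, the centroid depth is h_c = 33.0/(7.74009 × 1.6286) = 2.6179 m.
The centroid is at the centre, 0.72 m below the top of the plate, so the highest point sits at h_top = 2.6179 − 0.72 = 1.8979 m below the surface.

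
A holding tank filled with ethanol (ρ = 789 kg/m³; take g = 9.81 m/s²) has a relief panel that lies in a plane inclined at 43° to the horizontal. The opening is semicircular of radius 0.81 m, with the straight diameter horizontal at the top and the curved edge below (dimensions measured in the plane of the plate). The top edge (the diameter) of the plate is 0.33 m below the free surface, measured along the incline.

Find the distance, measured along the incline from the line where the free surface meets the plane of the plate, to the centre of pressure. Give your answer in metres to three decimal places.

y_p = 0.742 m

γ = ρg = 789 × 9.81 / 1000 = 7.74009 kN/m³.
Let θ = 43° be the plate's angle to the horizontal; measure y along the incline from where the plane meets the free surface. Vertical depth h = y·sinθ with sinθ = 0.681998.
The centroid of a semicircle lies 4r/(3π) = 0.343775 m from the diameter, here below the top edge, so y_c = 0.33 + 0.343775 = 0.673775 m and h_c = 0.673775 × 0.681998 = 0.459513 m.
A = πr²/2 = π × 0.81²/2 = 1.0306 m².
Resultant F = γ·h_c·A = 7.74009 × 0.459513 × 1.0306 = 3.66551 kN.
I_c = (π/8 − 8/(9π))·r⁴ = 0.109757 × 0.81⁴ = 0.0472468 m⁴.
Centre of pressure: y_p = y_c + I_c/(y_c·A) = 0.673775 + 0.0472468/(0.673775 × 1.0306) = 0.673775 + 0.0680405 = 0.741815 m along the plane.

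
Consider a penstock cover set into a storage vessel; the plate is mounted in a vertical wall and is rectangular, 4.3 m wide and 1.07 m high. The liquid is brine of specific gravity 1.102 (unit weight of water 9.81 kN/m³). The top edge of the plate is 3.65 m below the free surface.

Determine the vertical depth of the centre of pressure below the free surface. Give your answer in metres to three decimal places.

γ = 1.102 × 9.81 = 10.81062 kN/m³.
The centroid lies 1.07/2 = 0.535 m below the top edge, so the centroid depth is h_c = 3.65 + 0.535 = 4.185 m.
A = 4.3 × 1.07 = 4.601 m².
Resultant F = γ·h_c·A = 10.81062 × 4.185 × 4.601 = 208.16 kN.
I_c = b·h³/12 = 4.3 × 1.07³/12 = 0.438974 m⁴.
Centre of pressure: y_p = y_c + I_c/(y_c·A) = 4.185 + 0.438974/(4.185 × 4.601) = 4.185 + 0.0227977 = 4.2078 m along the plane.

h_p = 4.208 m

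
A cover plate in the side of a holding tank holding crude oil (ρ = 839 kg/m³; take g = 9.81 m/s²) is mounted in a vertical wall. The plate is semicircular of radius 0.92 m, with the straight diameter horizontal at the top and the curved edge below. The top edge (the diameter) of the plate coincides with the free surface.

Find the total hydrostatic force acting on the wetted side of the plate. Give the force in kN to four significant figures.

F ≈ 4.273 kN

γ = ρg = 839 × 9.81 / 1000 = 8.23059 kN/m³.
The centroid of a semicircle lies 4r/(3π) = 0.39046 m from the diameter, here below the top edge, so the centroid depth is h_c = 0.39046 m.
A = πr²/2 = π × 0.92²/2 = 1.32952 m².
Resultant F = γ·h_c·A = 8.23059 × 0.39046 × 1.32952 = 4.2727 kN.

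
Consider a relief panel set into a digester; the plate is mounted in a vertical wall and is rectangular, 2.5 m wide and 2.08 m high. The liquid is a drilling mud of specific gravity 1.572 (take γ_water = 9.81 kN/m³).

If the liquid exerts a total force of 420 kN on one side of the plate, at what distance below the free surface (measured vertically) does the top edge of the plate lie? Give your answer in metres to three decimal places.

γ = 1.572 × 9.81 = 15.42132 kN/m³.
A = 2.5 × 2.08 = 5.2 m².
From F = γ·h_c·A, the centroid depth is h_c = 420/(15.42132 × 5.2) = 5.2375 m.
The centroid lies 2.08/2 = 1.04 m below the top edge, so the top edge sits at h_top = 5.2375 − 1.04 = 4.1975 m below the surface.

d_top ≈ 4.198 m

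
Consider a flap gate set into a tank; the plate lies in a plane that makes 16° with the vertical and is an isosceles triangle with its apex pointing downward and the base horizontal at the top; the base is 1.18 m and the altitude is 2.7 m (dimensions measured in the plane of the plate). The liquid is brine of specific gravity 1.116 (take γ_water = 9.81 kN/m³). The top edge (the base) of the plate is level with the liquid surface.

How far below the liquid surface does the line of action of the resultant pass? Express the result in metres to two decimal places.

h_p = 1.30 m

γ = 1.116 × 9.81 = 10.94796 kN/m³.
The plate makes 16° with the vertical, i.e. θ = 90° − 16° = 74° to the horizontal. Measuring y along the incline from the free-surface line, vertical depth h = y·sinθ with sinθ = 0.961262.
With the apex down, the centroid sits h/3 = 2.7/3 = 0.9 m below the base (the top edge), so y_c = 0.9 m and h_c = 0.9 × 0.961262 = 0.865136 m.
A = ½ × 1.18 × 2.7 = 1.593 m².
Resultant F = γ·h_c·A = 10.94796 × 0.865136 × 1.593 = 15.0881 kN.
I_c = b·h³/36 = 1.18 × 2.7³/36 = 0.645165 m⁴.
Centre of pressure: y_p = y_c + I_c/(y_c·A) = 0.9 + 0.645165/(0.9 × 1.593) = 0.9 + 0.45 = 1.35 m along the plane.
Vertically, h_p = y_p·sinθ = 1.35 × 0.961262 = 1.2977 m.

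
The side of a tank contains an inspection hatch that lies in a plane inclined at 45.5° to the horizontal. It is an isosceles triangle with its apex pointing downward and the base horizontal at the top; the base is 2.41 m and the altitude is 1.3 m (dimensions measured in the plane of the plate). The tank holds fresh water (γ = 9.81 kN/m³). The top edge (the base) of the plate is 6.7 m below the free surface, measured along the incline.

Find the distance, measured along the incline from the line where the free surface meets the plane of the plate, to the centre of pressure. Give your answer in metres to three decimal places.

y_p = 7.146 m

γ = 9.81 kN/m³.
Let θ = 45.5° be the plate's angle to the horizontal; measure y along the incline from where the plane meets the free surface. Vertical depth h = y·sinθ with sinθ = 0.713250.
With the apex down, the centroid sits h/3 = 1.3/3 = 0.433333 m below the base (the top edge), so y_c = 6.7 + 0.433333 = 7.13333 m and h_c = 7.13333 × 0.713250 = 5.08785 m.
A = ½ × 2.41 × 1.3 = 1.5665 m².
Resultant F = γ·h_c·A = 9.81 × 5.08785 × 1.5665 = 78.1868 kN.
I_c = b·h³/36 = 2.41 × 1.3³/36 = 0.147077 m⁴.
Centre of pressure: y_p = y_c + I_c/(y_c·A) = 7.13333 + 0.147077/(7.13333 × 1.5665) = 7.13333 + 0.013162 = 7.14649 m along the plane.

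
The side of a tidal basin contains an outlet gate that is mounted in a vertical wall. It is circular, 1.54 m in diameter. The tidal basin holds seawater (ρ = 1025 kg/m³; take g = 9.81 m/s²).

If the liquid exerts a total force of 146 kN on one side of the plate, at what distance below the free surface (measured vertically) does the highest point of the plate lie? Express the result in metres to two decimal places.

γ = ρg = 1025 × 9.81 / 1000 = 10.05525 kN/m³.
A = π(0.77)² = 1.86265 m².
From F = γ·h_c·A, the centroid depth is h_c = 146/(10.05525 × 1.86265) = 7.79523 m.
The centroid is at the centre, 0.77 m below the top of the plate, so the highest point sits at h_top = 7.79523 − 0.77 = 7.02523 m below the surface.

d_top ≈ 7.03 m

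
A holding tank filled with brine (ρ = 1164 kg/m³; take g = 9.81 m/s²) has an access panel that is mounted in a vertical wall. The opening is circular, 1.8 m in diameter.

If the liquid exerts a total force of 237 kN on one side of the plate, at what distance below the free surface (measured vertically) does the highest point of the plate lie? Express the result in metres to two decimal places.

γ = ρg = 1164 × 9.81 / 1000 = 11.41884 kN/m³.
A = π(0.9)² = 2.54469 m².
From F = γ·h_c·A, the centroid depth is h_c = 237/(11.41884 × 2.54469) = 8.15627 m.
The centroid is at the centre, 0.9 m below the top of the plate, so the highest point sits at h_top = 8.15627 − 0.9 = 7.25627 m below the surface.

d_top ≈ 7.26 m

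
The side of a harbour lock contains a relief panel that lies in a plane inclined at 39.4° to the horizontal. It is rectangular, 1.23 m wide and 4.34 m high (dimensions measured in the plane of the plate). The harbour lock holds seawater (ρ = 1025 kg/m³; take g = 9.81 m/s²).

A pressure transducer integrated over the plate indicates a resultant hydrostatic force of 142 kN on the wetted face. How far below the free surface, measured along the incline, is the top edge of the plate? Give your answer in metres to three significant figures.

y_top ≈ 2.00 m

γ = ρg = 1025 × 9.81 / 1000 = 10.05525 kN/m³.
A = 1.23 × 4.34 = 5.3382 m².
From F = γ·h_c·A, the centroid depth is h_c = 142/(10.05525 × 5.3382) = 2.64546 m.
Let θ = 39.4° be the plate's angle to the horizontal; measure y along the incline from where the plane meets the free surface. Vertical depth h = y·sinθ with sinθ = 0.634731.
Along the incline, y_c = h_c/sinθ = 2.64546/0.634731 = 4.16784 m.
The centroid lies 4.34/2 = 2.17 m below the top edge, so the top edge sits at y_top = 4.16784 − 2.17 = 1.99784 m along the incline.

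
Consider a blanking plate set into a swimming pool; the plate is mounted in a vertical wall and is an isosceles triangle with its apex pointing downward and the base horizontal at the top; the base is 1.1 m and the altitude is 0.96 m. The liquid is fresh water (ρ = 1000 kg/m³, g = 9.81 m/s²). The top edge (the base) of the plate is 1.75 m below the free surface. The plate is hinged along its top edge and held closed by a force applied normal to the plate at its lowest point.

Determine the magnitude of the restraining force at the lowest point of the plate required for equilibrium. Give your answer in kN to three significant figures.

γ = ρg = 1000 × 9.81 = 9810 N/m³ = 9.81 kN/m³.
With the apex down, the centroid sits h/3 = 0.96/3 = 0.32 m below the base (the top edge), so the centroid depth is h_c = 1.75 + 0.32 = 2.07 m.
A = ½ × 1.1 × 0.96 = 0.528 m².
Resultant F = γ·h_c·A = 9.81 × 2.07 × 0.528 = 10.7219 kN.
I_c = b·h³/36 = 1.1 × 0.96³/36 = 0.0270336 m⁴.
Centre of pressure: y_p = y_c + I_c/(y_c·A) = 2.07 + 0.0270336/(2.07 × 0.528) = 2.07 + 0.0247343 = 2.09473 m along the plane.
The resultant acts 0.32 + 0.0247343 = 0.344734 m (along the plate) below the hinge at the top edge, so the moment about the hinge is M = F × 0.344734 = 10.7219 × 0.344734 = 3.6962 kN·m.
A normal force at the bottom, 0.96 m from the hinge, must supply this moment: P = 3.6962/0.96 = 3.85021 kN.

P ≈ 3.85 kN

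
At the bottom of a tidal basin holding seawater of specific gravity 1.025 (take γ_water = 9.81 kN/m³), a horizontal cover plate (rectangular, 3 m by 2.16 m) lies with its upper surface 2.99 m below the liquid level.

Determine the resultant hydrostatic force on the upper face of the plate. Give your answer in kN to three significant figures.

γ = 1.025 × 9.81 = 10.05525 kN/m³.
The plate is horizontal, so pressure is uniform at p = γ·h = 10.05525 × 2.99 = 30.0652 kN/m².
A = 3 × 2.16 = 6.48 m².
F = p·A = 30.0652 × 6.48 = 194.822 kN.

F ≈ 195 kN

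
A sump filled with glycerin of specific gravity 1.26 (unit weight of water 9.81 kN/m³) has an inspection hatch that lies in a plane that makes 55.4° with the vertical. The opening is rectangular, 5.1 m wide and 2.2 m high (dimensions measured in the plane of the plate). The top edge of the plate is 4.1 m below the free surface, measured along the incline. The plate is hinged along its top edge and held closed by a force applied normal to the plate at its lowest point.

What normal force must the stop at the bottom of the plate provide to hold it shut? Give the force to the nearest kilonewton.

P ≈ 219 kN

γ = 1.26 × 9.81 = 12.3606 kN/m³.
The plate makes 55.4° with the vertical, i.e. θ = 90° − 55.4° = 34.6° to the horizontal. Measuring y along the incline from the free-surface line, vertical depth h = y·sinθ with sinθ = 0.567844.
The centroid lies 2.2/2 = 1.1 m below the top edge, so y_c = 4.1 + 1.1 = 5.2 m and h_c = 5.2 × 0.567844 = 2.95279 m.
A = 5.1 × 2.2 = 11.22 m².
Resultant F = γ·h_c·A = 12.3606 × 2.95279 × 11.22 = 409.51 kN.
I_c = b·h³/12 = 5.1 × 2.2³/12 = 4.5254 m⁴.
Centre of pressure: y_p = y_c + I_c/(y_c·A) = 5.2 + 4.5254/(5.2 × 11.22) = 5.2 + 0.0775641 = 5.27756 m along the plane.
The resultant acts 1.1 + 0.0775641 = 1.17756 m (along the plate) below the hinge at the top edge, so the moment about the hinge is M = F × 1.17756 = 409.51 × 1.17756 = 482.223 kN·m.
A normal force at the bottom, 2.2 m from the hinge, must supply this moment: P = 482.223/2.2 = 219.192 kN.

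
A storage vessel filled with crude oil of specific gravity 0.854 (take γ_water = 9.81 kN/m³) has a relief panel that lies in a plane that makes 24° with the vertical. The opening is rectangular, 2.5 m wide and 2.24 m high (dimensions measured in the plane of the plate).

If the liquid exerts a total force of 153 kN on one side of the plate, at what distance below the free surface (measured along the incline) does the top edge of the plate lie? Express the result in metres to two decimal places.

γ = 0.854 × 9.81 = 8.37774 kN/m³.
A = 2.5 × 2.24 = 5.6 m².
From F = γ·h_c·A, the centroid depth is h_c = 153/(8.37774 × 5.6) = 3.26119 m.
The plate makes 24° with the vertical, i.e. θ = 90° − 24° = 66° to the horizontal. Measuring y along the incline from the free-surface line, vertical depth h = y·sinθ with sinθ = 0.913545.
Along the incline, y_c = h_c/sinθ = 3.26119/0.913545 = 3.56982 m.
The centroid lies 2.24/2 = 1.12 m below the top edge, so the top edge sits at y_top = 3.56982 − 1.12 = 2.44982 m along the incline.

y_top ≈ 2.45 m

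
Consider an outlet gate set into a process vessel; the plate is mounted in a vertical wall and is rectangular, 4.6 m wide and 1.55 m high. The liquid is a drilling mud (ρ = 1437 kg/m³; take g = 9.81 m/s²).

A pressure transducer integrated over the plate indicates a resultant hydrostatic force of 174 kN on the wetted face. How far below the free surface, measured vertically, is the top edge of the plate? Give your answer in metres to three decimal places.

γ = ρg = 1437 × 9.81 / 1000 = 14.09697 kN/m³.
A = 4.6 × 1.55 = 7.13 m².
From F = γ·h_c·A, the centroid depth is h_c = 174/(14.09697 × 7.13) = 1.73115 m.
The centroid lies 1.55/2 = 0.775 m below the top edge, so the top edge sits at h_top = 1.73115 − 0.775 = 0.95615 m below the surface.

d_top ≈ 0.956 m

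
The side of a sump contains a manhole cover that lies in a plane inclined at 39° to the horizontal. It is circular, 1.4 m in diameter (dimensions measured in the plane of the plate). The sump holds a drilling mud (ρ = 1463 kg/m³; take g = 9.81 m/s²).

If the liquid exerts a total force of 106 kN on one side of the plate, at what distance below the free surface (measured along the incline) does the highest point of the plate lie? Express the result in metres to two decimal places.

y_top ≈ 6.92 m

γ = ρg = 1463 × 9.81 / 1000 = 14.35203 kN/m³.
A = π(0.7)² = 1.53938 m².
From F = γ·h_c·A, the centroid depth is h_c = 106/(14.35203 × 1.53938) = 4.79785 m.
Let θ = 39° be the plate's angle to the horizontal; measure y along the incline from where the plane meets the free surface. Vertical depth h = y·sinθ with sinθ = 0.629320.
Along the incline, y_c = h_c/sinθ = 4.79785/0.629320 = 7.62386 m.
The centroid is at the centre, 0.7 m below the top of the plate, so the highest point sits at y_top = 7.62386 − 0.7 = 6.92386 m along the incline.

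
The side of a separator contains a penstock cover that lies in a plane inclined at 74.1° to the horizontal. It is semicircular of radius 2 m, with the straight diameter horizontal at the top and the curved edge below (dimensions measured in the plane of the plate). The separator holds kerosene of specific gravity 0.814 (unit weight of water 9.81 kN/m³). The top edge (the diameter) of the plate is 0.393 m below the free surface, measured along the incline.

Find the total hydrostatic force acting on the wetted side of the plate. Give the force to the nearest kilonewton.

γ = 0.814 × 9.81 = 7.98534 kN/m³.
Let θ = 74.1° be the plate's angle to the horizontal; measure y along the incline from where the plane meets the free surface. Vertical depth h = y·sinθ with sinθ = 0.961741.
The centroid of a semicircle lies 4r/(3π) = 0.848826 m from the diameter, here below the top edge, so y_c = 0.393 + 0.848826 = 1.24183 m and h_c = 1.24183 × 0.961741 = 1.19432 m.
A = πr²/2 = π × 2²/2 = 6.28319 m².
Resultant F = γ·h_c·A = 7.98534 × 1.19432 × 6.28319 = 59.9231 kN.

F ≈ 60 kN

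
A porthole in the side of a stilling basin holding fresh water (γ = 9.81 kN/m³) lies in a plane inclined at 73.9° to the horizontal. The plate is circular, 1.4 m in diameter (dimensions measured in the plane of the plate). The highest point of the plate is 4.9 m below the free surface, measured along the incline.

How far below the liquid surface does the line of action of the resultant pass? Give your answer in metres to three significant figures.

h_p = 5.40 m

γ = 9.81 kN/m³.
Let θ = 73.9° be the plate's angle to the horizontal; measure y along the incline from where the plane meets the free surface. Vertical depth h = y·sinθ with sinθ = 0.960779.
The centroid is at the centre, 0.7 m below the top of the plate, so y_c = 4.9 + 0.7 = 5.6 m and h_c = 5.6 × 0.960779 = 5.38036 m.
A = π(0.7)² = 1.53938 m².
Resultant F = γ·h_c·A = 9.81 × 5.38036 × 1.53938 = 81.2505 kN.
I_c = πr⁴/4 = π × 0.7⁴/4 = 0.188574 m⁴.
Centre of pressure: y_p = y_c + I_c/(y_c·A) = 5.6 + 0.188574/(5.6 × 1.53938) = 5.6 + 0.021875 = 5.62187 m along the plane.
Vertically, h_p = y_p·sinθ = 5.62187 × 0.960779 = 5.40137 m.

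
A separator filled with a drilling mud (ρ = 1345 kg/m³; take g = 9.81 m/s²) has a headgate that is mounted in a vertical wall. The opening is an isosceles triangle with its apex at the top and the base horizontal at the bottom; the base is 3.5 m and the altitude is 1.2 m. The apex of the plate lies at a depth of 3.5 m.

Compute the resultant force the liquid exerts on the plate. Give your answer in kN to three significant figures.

γ = ρg = 1345 × 9.81 / 1000 = 13.19445 kN/m³.
With the apex up, the centroid sits 2h/3 = 2 × 1.2/3 = 0.8 m below the apex, so the centroid depth is h_c = 3.5 + 0.8 = 4.3 m.
A = ½ × 3.5 × 1.2 = 2.1 m².
Resultant F = γ·h_c·A = 13.19445 × 4.3 × 2.1 = 119.146 kN.

F ≈ 119 kN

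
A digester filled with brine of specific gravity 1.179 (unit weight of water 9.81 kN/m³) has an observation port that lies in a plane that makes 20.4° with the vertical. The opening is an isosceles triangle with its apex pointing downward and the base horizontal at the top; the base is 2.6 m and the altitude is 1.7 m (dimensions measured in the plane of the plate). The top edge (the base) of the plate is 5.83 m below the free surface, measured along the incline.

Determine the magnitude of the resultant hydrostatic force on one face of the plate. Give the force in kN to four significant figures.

F ≈ 153.2 kN

γ = 1.179 × 9.81 = 11.56599 kN/m³.
The plate makes 20.4° with the vertical, i.e. θ = 90° − 20.4° = 69.6° to the horizontal. Measuring y along the incline from the free-surface line, vertical depth h = y·sinθ with sinθ = 0.937282.
With the apex down, the centroid sits h/3 = 1.7/3 = 0.566667 m below the base (the top edge), so y_c = 5.83 + 0.566667 = 6.39667 m and h_c = 6.39667 × 0.937282 = 5.99548 m.
A = ½ × 2.6 × 1.7 = 2.21 m².
Resultant F = γ·h_c·A = 11.56599 × 5.99548 × 2.21 = 153.249 kN.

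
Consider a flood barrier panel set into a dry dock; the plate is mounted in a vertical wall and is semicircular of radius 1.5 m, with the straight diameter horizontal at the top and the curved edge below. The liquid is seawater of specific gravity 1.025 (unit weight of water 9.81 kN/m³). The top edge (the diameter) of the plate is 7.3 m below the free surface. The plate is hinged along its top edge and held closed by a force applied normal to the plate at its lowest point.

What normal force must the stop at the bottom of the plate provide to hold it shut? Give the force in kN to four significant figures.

P ≈ 123.4 kN

γ = 1.025 × 9.81 = 10.05525 kN/m³.
The centroid of a semicircle lies 4r/(3π) = 0.63662 m from the diameter, here below the top edge, so the centroid depth is h_c = 7.3 + 0.63662 = 7.93662 m.
A = πr²/2 = π × 1.5²/2 = 3.53429 m².
Resultant F = γ·h_c·A = 10.05525 × 7.93662 × 3.53429 = 282.053 kN.
I_c = (π/8 − 8/(9π))·r⁴ = 0.109757 × 1.5⁴ = 0.555645 m⁴.
Centre of pressure: y_p = y_c + I_c/(y_c·A) = 7.93662 + 0.555645/(7.93662 × 3.53429) = 7.93662 + 0.0198089 = 7.95643 m along the plane.
The resultant acts 0.63662 + 0.0198089 = 0.656429 m (along the plate) below the hinge at the top edge, so the moment about the hinge is M = F × 0.656429 = 282.053 × 0.656429 = 185.148 kN·m.
A normal force at the bottom, 1.5 m from the hinge, must supply this moment: P = 185.148/1.5 = 123.432 kN.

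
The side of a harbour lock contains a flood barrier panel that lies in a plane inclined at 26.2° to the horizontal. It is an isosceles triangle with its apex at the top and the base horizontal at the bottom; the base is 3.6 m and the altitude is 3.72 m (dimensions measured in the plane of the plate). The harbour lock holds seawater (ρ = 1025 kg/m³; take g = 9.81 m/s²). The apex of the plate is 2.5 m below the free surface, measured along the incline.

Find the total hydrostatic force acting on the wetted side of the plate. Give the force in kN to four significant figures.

γ = ρg = 1025 × 9.81 / 1000 = 10.05525 kN/m³.
Let θ = 26.2° be the plate's angle to the horizontal; measure y along the incline from where the plane meets the free surface. Vertical depth h = y·sinθ with sinθ = 0.441506.
With the apex up, the centroid sits 2h/3 = 2 × 3.72/3 = 2.48 m below the apex, so y_c = 2.5 + 2.48 = 4.98 m and h_c = 4.98 × 0.441506 = 2.1987 m.
A = ½ × 3.6 × 3.72 = 6.696 m².
Resultant F = γ·h_c·A = 10.05525 × 2.1987 × 6.696 = 148.038 kN.

F ≈ 148.0 kN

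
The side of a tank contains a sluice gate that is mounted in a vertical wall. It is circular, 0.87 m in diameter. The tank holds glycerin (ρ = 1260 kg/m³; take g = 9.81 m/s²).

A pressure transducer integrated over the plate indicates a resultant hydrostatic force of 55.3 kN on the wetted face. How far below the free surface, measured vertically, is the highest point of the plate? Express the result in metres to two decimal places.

d_top ≈ 7.09 m

γ = ρg = 1260 × 9.81 / 1000 = 12.3606 kN/m³.
A = π(0.435)² = 0.594468 m².
From F = γ·h_c·A, the centroid depth is h_c = 55.3/(12.3606 × 0.594468) = 7.52588 m.
The centroid is at the centre, 0.435 m below the top of the plate, so the highest point sits at h_top = 7.52588 − 0.435 = 7.09088 m below the surface.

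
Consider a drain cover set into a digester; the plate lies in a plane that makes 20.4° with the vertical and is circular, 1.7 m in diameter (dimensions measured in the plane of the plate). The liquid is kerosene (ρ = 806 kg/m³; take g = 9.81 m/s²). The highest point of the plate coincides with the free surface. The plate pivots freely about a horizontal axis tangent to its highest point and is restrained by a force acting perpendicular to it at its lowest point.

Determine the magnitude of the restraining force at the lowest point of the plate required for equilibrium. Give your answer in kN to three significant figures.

γ = ρg = 806 × 9.81 / 1000 = 7.90686 kN/m³.
The plate makes 20.4° with the vertical, i.e. θ = 90° − 20.4° = 69.6° to the horizontal. Measuring y along the incline from the free-surface line, vertical depth h = y·sinθ with sinθ = 0.937282.
The centroid is at the centre, 0.85 m below the top of the plate, so y_c = 0.85 m and h_c = 0.85 × 0.937282 = 0.79669 m.
A = π(0.85)² = 2.2698 m².
Resultant F = γ·h_c·A = 7.90686 × 0.79669 × 2.2698 = 14.2982 kN.
I_c = πr⁴/4 = π × 0.85⁴/4 = 0.409983 m⁴.
Centre of pressure: y_p = y_c + I_c/(y_c·A) = 0.85 + 0.409983/(0.85 × 2.2698) = 0.85 + 0.2125 = 1.0625 m along the plane.
The resultant acts 0.85 + 0.2125 = 1.0625 m (along the plate) below the hinge at the top edge, so the moment about the hinge is M = F × 1.0625 = 14.2982 × 1.0625 = 15.1918 kN·m.
A normal force at the bottom, 1.7 m from the hinge, must supply this moment: P = 15.1918/1.7 = 8.93635 kN.

P ≈ 8.94 kN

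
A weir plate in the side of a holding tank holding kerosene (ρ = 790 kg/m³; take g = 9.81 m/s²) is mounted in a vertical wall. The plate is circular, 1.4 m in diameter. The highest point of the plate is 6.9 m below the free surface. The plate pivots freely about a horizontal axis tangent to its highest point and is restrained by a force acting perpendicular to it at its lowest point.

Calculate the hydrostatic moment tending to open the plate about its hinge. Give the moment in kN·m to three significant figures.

M ≈ 64.9 kN·m

γ = ρg = 790 × 9.81 / 1000 = 7.7499 kN/m³.
The centroid is at the centre, 0.7 m below the top of the plate, so the centroid depth is h_c = 6.9 + 0.7 = 7.6 m.
A = π(0.7)² = 1.53938 m².
Resultant F = γ·h_c·A = 7.7499 × 7.6 × 1.53938 = 90.6683 kN.
I_c = πr⁴/4 = π × 0.7⁴/4 = 0.188574 m⁴.
Centre of pressure: y_p = y_c + I_c/(y_c·A) = 7.6 + 0.188574/(7.6 × 1.53938) = 7.6 + 0.0161184 = 7.61612 m along the plane.
The resultant acts 0.7 + 0.0161184 = 0.716118 m (along the plate) below the hinge at the top edge, so the moment about the hinge is M = F × 0.716118 = 90.6683 × 0.716118 = 64.9292 kN·m.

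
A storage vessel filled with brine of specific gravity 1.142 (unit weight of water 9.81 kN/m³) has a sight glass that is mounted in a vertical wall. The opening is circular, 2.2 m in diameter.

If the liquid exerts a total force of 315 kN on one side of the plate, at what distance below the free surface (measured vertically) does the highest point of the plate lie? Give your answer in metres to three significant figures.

d_top ≈ 6.30 m

γ = 1.142 × 9.81 = 11.20302 kN/m³.
A = π(1.1)² = 3.80133 m².
From F = γ·h_c·A, the centroid depth is h_c = 315/(11.20302 × 3.80133) = 7.39673 m.
The centroid is at the centre, 1.1 m below the top of the plate, so the highest point sits at h_top = 7.39673 − 1.1 = 6.29673 m below the surface.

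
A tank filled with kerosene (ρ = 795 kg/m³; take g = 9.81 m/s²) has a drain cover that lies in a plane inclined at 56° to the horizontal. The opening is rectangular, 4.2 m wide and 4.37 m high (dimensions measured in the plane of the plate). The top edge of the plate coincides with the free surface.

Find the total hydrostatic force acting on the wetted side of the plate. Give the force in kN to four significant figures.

F ≈ 259.3 kN

γ = ρg = 795 × 9.81 / 1000 = 7.79895 kN/m³.
Let θ = 56° be the plate's angle to the horizontal; measure y along the incline from where the plane meets the free surface. Vertical depth h = y·sinθ with sinθ = 0.829038.
The centroid lies 4.37/2 = 2.185 m below the top edge, so y_c = 2.185 m and h_c = 2.185 × 0.829038 = 1.81145 m.
A = 4.2 × 4.37 = 18.354 m².
Resultant F = γ·h_c·A = 7.79895 × 1.81145 × 18.354 = 259.294 kN.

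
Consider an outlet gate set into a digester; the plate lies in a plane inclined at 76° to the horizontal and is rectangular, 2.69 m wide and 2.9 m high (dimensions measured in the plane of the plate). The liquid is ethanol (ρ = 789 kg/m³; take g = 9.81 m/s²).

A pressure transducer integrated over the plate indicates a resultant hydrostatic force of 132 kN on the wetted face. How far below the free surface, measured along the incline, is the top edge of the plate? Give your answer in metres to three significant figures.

y_top ≈ 0.803 m

γ = ρg = 789 × 9.81 / 1000 = 7.74009 kN/m³.
A = 2.69 × 2.9 = 7.801 m².
From F = γ·h_c·A, the centroid depth is h_c = 132/(7.74009 × 7.801) = 2.18614 m.
Let θ = 76° be the plate's angle to the horizontal; measure y along the incline from where the plane meets the free surface. Vertical depth h = y·sinθ with sinθ = 0.970296.
Along the incline, y_c = h_c/sinθ = 2.18614/0.970296 = 2.25307 m.
The centroid lies 2.9/2 = 1.45 m below the top edge, so the top edge sits at y_top = 2.25307 − 1.45 = 0.80307 m along the incline.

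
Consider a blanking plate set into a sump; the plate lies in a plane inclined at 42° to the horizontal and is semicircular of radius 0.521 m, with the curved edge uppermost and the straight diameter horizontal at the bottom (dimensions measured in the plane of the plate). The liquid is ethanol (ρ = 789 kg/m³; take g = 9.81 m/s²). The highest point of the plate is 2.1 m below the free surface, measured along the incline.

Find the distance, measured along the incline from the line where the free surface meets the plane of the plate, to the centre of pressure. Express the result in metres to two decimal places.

y_p = 2.41 m

γ = ρg = 789 × 9.81 / 1000 = 7.74009 kN/m³.
Let θ = 42° be the plate's angle to the horizontal; measure y along the incline from where the plane meets the free surface. Vertical depth h = y·sinθ with sinθ = 0.669131.
The centroid lies 4r/(3π) = 0.221119 m above the diameter, so r − 4r/(3π) = 0.521 − 0.221119 = 0.299881 m below the topmost point, so y_c = 2.1 + 0.299881 = 2.39988 m and h_c = 2.39988 × 0.669131 = 1.60583 m.
A = πr²/2 = π × 0.521²/2 = 0.426379 m².
Resultant F = γ·h_c·A = 7.74009 × 1.60583 × 0.426379 = 5.29958 kN.
I_c = (π/8 − 8/(9π))·r⁴ = 0.109757 × 0.521⁴ = 0.00808692 m⁴.
Centre of pressure: y_p = y_c + I_c/(y_c·A) = 2.39988 + 0.00808692/(2.39988 × 0.426379) = 2.39988 + 0.00790311 = 2.40778 m along the plane.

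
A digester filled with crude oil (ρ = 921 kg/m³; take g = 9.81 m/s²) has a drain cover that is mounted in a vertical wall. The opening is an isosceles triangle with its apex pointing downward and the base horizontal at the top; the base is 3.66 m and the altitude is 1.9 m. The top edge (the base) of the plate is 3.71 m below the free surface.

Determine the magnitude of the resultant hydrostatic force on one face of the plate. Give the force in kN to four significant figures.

F ≈ 136.4 kN

γ = ρg = 921 × 9.81 / 1000 = 9.03501 kN/m³.
With the apex down, the centroid sits h/3 = 1.9/3 = 0.633333 m below the base (the top edge), so the centroid depth is h_c = 3.71 + 0.633333 = 4.34333 m.
A = ½ × 3.66 × 1.9 = 3.477 m².
Resultant F = γ·h_c·A = 9.03501 × 4.34333 × 3.477 = 136.445 kN.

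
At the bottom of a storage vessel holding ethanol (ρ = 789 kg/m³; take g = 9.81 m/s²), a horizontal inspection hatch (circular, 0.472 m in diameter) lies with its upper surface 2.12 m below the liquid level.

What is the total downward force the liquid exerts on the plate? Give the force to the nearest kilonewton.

γ = ρg = 789 × 9.81 / 1000 = 7.74009 kN/m³.
The plate is horizontal, so pressure is uniform at p = γ·h = 7.74009 × 2.12 = 16.409 kN/m².
A = π(0.236)² = 0.174974 m².
F = p·A = 16.409 × 0.174974 = 2.87115 kN.

F ≈ 3 kN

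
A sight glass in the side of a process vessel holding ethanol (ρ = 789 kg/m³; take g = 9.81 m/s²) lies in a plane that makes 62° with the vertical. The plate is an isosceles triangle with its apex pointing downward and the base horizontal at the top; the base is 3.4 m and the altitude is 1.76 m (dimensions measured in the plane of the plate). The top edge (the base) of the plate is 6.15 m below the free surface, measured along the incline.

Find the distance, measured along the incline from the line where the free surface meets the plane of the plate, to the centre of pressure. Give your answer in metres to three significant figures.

γ = ρg = 789 × 9.81 / 1000 = 7.74009 kN/m³.
The plate makes 62° with the vertical, i.e. θ = 90° − 62° = 28° to the horizontal. Measuring y along the incline from the free-surface line, vertical depth h = y·sinθ with sinθ = 0.469472.
With the apex down, the centroid sits h/3 = 1.76/3 = 0.586667 m below the base (the top edge), so y_c = 6.15 + 0.586667 = 6.73667 m and h_c = 6.73667 × 0.469472 = 3.16268 m.
A = ½ × 3.4 × 1.76 = 2.992 m².
Resultant F = γ·h_c·A = 7.74009 × 3.16268 × 2.992 = 73.2424 kN.
I_c = b·h³/36 = 3.4 × 1.76³/36 = 0.51489 m⁴.
Centre of pressure: y_p = y_c + I_c/(y_c·A) = 6.73667 + 0.51489/(6.73667 × 2.992) = 6.73667 + 0.0255451 = 6.76222 m along the plane.

y_p = 6.76 m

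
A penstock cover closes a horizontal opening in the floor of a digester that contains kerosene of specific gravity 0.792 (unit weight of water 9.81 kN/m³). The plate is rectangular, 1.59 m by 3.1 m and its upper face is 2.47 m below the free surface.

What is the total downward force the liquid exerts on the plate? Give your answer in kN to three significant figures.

F ≈ 94.6 kN

γ = 0.792 × 9.81 = 7.76952 kN/m³.
The plate is horizontal, so pressure is uniform at p = γ·h = 7.76952 × 2.47 = 19.1907 kN/m².
A = 1.59 × 3.1 = 4.929 m².
F = p·A = 19.1907 × 4.929 = 94.591 kN.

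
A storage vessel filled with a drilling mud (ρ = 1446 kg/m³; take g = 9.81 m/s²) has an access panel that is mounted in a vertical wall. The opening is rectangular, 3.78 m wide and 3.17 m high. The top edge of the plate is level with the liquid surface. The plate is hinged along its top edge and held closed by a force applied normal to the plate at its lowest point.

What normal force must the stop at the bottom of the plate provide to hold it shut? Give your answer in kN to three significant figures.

P ≈ 180 kN

γ = ρg = 1446 × 9.81 / 1000 = 14.18526 kN/m³.
The centroid lies 3.17/2 = 1.585 m below the top edge, so the centroid depth is h_c = 1.585 m.
A = 3.78 × 3.17 = 11.9826 m².
Resultant F = γ·h_c·A = 14.18526 × 1.585 × 11.9826 = 269.412 kN.
I_c = b·h³/12 = 3.78 × 3.17³/12 = 10.0343 m⁴.
Centre of pressure: y_p = y_c + I_c/(y_c·A) = 1.585 + 10.0343/(1.585 × 11.9826) = 1.585 + 0.528332 = 2.11333 m along the plane.
The resultant acts 1.585 + 0.528332 = 2.11333 m (along the plate) below the hinge at the top edge, so the moment about the hinge is M = F × 2.11333 = 269.412 × 2.11333 = 569.356 kN·m.
A normal force at the bottom, 3.17 m from the hinge, must supply this moment: P = 569.356/3.17 = 179.608 kN.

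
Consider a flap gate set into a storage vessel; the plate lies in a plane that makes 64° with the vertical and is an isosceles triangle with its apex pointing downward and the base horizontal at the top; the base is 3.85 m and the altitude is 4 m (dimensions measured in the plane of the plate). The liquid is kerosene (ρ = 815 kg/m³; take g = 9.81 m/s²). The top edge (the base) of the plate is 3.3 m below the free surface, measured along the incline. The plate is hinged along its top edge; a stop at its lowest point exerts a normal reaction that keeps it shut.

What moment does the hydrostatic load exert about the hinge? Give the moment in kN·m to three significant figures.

M ≈ 191 kN·m

γ = ρg = 815 × 9.81 / 1000 = 7.99515 kN/m³.
The plate makes 64° with the vertical, i.e. θ = 90° − 64° = 26° to the horizontal. Measuring y along the incline from the free-surface line, vertical depth h = y·sinθ with sinθ = 0.438371.
With the apex down, the centroid sits h/3 = 4/3 = 1.33333 m below the base (the top edge), so y_c = 3.3 + 1.33333 = 4.63333 m and h_c = 4.63333 × 0.438371 = 2.03112 m.
A = ½ × 3.85 × 4 = 7.7 m².
Resultant F = γ·h_c·A = 7.99515 × 2.03112 × 7.7 = 125.041 kN.
I_c = b·h³/36 = 3.85 × 4³/36 = 6.84444 m⁴.
Centre of pressure: y_p = y_c + I_c/(y_c·A) = 4.63333 + 6.84444/(4.63333 × 7.7) = 4.63333 + 0.191847 = 4.82518 m along the plane.
The resultant acts 1.33333 + 0.191847 = 1.52518 m (along the plate) below the hinge at the top edge, so the moment about the hinge is M = F × 1.52518 = 125.041 × 1.52518 = 190.71 kN·m.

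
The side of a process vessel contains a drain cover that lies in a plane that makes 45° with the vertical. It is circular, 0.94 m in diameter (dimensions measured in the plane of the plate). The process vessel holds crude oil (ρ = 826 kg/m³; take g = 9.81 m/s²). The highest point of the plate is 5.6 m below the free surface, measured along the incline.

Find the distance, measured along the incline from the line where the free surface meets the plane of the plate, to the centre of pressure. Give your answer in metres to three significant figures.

γ = ρg = 826 × 9.81 / 1000 = 8.10306 kN/m³.
The plate makes 45° with the vertical, i.e. θ = 90° − 45° = 45° to the horizontal. Measuring y along the incline from the free-surface line, vertical depth h = y·sinθ with sinθ = 0.707107.
The centroid is at the centre, 0.47 m below the top of the plate, so y_c = 5.6 + 0.47 = 6.07 m and h_c = 6.07 × 0.707107 = 4.29214 m.
A = π(0.47)² = 0.693978 m².
Resultant F = γ·h_c·A = 8.10306 × 4.29214 × 0.693978 = 24.1362 kN.
I_c = πr⁴/4 = π × 0.47⁴/4 = 0.0383249 m⁴.
Centre of pressure: y_p = y_c + I_c/(y_c·A) = 6.07 + 0.0383249/(6.07 × 0.693978) = 6.07 + 0.00909801 = 6.0791 m along the plane.

y_p = 6.08 m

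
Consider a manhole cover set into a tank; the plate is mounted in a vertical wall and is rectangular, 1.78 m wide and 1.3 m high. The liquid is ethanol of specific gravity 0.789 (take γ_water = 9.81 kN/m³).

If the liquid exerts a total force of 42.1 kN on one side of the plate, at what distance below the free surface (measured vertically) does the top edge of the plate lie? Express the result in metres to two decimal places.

d_top ≈ 1.70 m

γ = 0.789 × 9.81 = 7.74009 kN/m³.
A = 1.78 × 1.3 = 2.314 m².
From F = γ·h_c·A, the centroid depth is h_c = 42.1/(7.74009 × 2.314) = 2.35057 m.
The centroid lies 1.3/2 = 0.65 m below the top edge, so the top edge sits at h_top = 2.35057 − 0.65 = 1.70057 m below the surface.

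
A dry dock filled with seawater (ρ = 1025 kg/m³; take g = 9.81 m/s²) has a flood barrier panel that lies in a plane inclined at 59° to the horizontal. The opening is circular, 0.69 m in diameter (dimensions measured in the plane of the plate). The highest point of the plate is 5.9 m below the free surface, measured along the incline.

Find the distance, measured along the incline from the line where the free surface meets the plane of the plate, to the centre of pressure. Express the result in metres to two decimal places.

y_p = 6.25 m

γ = ρg = 1025 × 9.81 / 1000 = 10.05525 kN/m³.
Let θ = 59° be the plate's angle to the horizontal; measure y along the incline from where the plane meets the free surface. Vertical depth h = y·sinθ with sinθ = 0.857167.
The centroid is at the centre, 0.345 m below the top of the plate, so y_c = 5.9 + 0.345 = 6.245 m and h_c = 6.245 × 0.857167 = 5.35301 m.
A = π(0.345)² = 0.373928 m².
Resultant F = γ·h_c·A = 10.05525 × 5.35301 × 0.373928 = 20.127 kN.
I_c = πr⁴/4 = π × 0.345⁴/4 = 0.0111267 m⁴.
Centre of pressure: y_p = y_c + I_c/(y_c·A) = 6.245 + 0.0111267/(6.245 × 0.373928) = 6.245 + 0.00476481 = 6.24976 m along the plane.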